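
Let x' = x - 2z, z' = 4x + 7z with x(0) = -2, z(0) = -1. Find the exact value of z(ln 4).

A = [[1,-2],[4,7]]; eigenvalues λ = 3, 5.
Eigenvectors: (1,-1) for λ=3, (-1,2) for λ=5.
From the initial condition, c_1 = -5, c_2 = -3.
z(ln 4) = (-5)(4^3)(-1) + (-3)(4^5)(2) = -5824.

-5824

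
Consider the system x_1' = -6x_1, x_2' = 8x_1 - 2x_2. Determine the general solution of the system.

x_1(t) = C_2e^(-6t), x_2(t) = C_1e^(-2t) - 2C_2e^(-6t)

Coefficient matrix A = [[-6, 0], [8, -2]].
Characteristic polynomial det(A - λI) = λ^2 + 8λ + 12 = 0.
Eigenvalues λ = -2, -6.
For λ=-2: (A-λI) row 1 is [-4, 0], so an eigenvector is (0, 1).
For λ=-6: (A-λI) row 2 is [8, 4], so an eigenvector is (1, -2).
General solution: C_1e^(-2t)(0,1) + C_2e^(-6t)(1,-2).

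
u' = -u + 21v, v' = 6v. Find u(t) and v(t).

Coefficient matrix A = [[-1, 21], [0, 6]].
Characteristic polynomial det(A - λI) = λ^2 - 5λ - 6 = 0.
Eigenvalues λ = -1, 6.
For λ=-1: (A-λI) row 1 is [0, 21], so an eigenvector is (-1, 0).
For λ=6: (A-λI) row 1 is [-7, 21], so an eigenvector is (3, 1).
General solution: K_1e^(-t)(-1,0) + K_2e^(6t)(3,1).

u(t) = -K_1e^(-t) + 3K_2e^(6t), v(t) = K_2e^(6t)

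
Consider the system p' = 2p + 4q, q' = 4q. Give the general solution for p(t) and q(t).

Coefficient matrix A = [[2, 4], [0, 4]].
Characteristic polynomial det(A - λI) = λ^2 - 6λ + 8 = 0.
Eigenvalues λ = 2, 4.
For λ=2: (A-λI) row 1 is [0, 4], so an eigenvector is (1, 0).
For λ=4: (A-λI) row 1 is [-2, 4], so an eigenvector is (-2, -1).
General solution: K_1e^(2t)(1,0) + K_2e^(4t)(-2,-1).

p(t) = K_1e^(2t) - 2K_2e^(4t), q(t) = -K_2e^(4t)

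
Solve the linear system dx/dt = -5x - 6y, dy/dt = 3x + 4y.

Coefficient matrix A = [[-5, -6], [3, 4]].
Characteristic polynomial det(A - λI) = λ^2 + λ - 2 = 0.
Eigenvalues λ = 1, -2.
For λ=1: (A-λI) row 1 is [-6, -6], so an eigenvector is (-1, 1).
For λ=-2: (A-λI) row 1 is [-3, -6], so an eigenvector is (2, -1).
General solution: C_1e^(t)(-1,1) + C_2e^(-2t)(2,-1).

x(t) = -C_1e^(t) + 2C_2e^(-2t), y(t) = C_1e^(t) - C_2e^(-2t)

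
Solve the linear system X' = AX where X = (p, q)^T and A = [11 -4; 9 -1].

Coefficient matrix A = [[11, -4], [9, -1]].
Characteristic polynomial det(A - λI) = λ^2 - 10λ + 25 = 0.
Single eigenvalue λ = 5 with algebraic multiplicity 2.
Eigenvector v = (-2,-3); generalized eigenvector w with (A-λI)w=v is (-1,-1).
General solution: e^(5t)[c_1·v + c_2·(t·v + w)].

p(t) = -2c_1e^(5t) - 2c_2te^(5t) - c_2e^(5t), q(t) = -3c_1e^(5t) - 3c_2te^(5t) - c_2e^(5t)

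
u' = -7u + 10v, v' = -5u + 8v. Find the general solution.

Coefficient matrix A = [[-7, 10], [-5, 8]].
Characteristic polynomial det(A - λI) = λ^2 - λ - 6 = 0.
Eigenvalues λ = -2, 3.
For λ=-2: (A-λI) row 1 is [-5, 10], so an eigenvector is (-2, -1).
For λ=3: (A-λI) row 1 is [-10, 10], so an eigenvector is (-1, -1).
General solution: C_1e^(-2t)(-2,-1) + C_2e^(3t)(-1,-1).

u(t) = -2C_1e^(-2t) - C_2e^(3t), v(t) = -C_1e^(-2t) - C_2e^(3t)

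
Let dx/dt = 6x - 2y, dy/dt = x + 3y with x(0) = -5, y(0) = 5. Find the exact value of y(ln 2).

-80

A = [[6,-2],[1,3]]; eigenvalues λ = 4, 5.
Eigenvectors: (1,1) for λ=4, (-2,-1) for λ=5.
From the initial condition, c_1 = 15, c_2 = 10.
y(ln 2) = (15)(2^4)(1) + (10)(2^5)(-1) = -80.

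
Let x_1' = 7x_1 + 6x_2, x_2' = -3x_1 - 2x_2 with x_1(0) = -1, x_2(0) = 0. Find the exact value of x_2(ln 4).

A = [[7,6],[-3,-2]]; eigenvalues λ = 4, 1.
Eigenvectors: (2,-1) for λ=4, (-1,1) for λ=1.
From the initial condition, c_1 = -1, c_2 = -1.
x_2(ln 4) = (-1)(4^4)(-1) + (-1)(4^1)(1) = 252.

252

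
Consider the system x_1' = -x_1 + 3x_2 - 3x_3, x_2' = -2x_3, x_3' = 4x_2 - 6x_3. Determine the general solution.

x_1(t) = c_1e^(-4t) + c_3e^(-t), x_2(t) = c_1e^(-4t) + c_2e^(-2t), x_3(t) = 2c_1e^(-4t) + c_2e^(-2t)

Coefficient matrix A = [[-1, 3, -3], [0, 0, -2], [0, 4, -6]].
det(A - λI) = 0 gives eigenvalues λ = -4, -2, -1.
For λ=-4: eigenvector (1,1,2).
For λ=-2: eigenvector (0,1,1).
For λ=-1: eigenvector (1,0,0).
General solution: c_1e^(-4t)(1,1,2) + c_2e^(-2t)(0,1,1) + c_3e^(-t)(1,0,0).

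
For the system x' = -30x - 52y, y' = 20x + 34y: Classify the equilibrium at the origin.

A = [[-30,-52],[20,34]]; det(A-λI) = λ^2 - 4λ + 20.
λ = 2 ± 4i: positive real part.

unstable spiral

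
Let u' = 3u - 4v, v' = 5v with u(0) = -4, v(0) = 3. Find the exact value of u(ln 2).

-176

A = [[3,-4],[0,5]]; eigenvalues λ = 5, 3.
Eigenvectors: (2,-1) for λ=5, (1,0) for λ=3.
From the initial condition, c_1 = -3, c_2 = 2.
u(ln 2) = (-3)(2^5)(2) + (2)(2^3)(1) = -176.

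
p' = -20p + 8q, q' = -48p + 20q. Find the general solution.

p(t) = K_1e^(4t) - K_2e^(-4t), q(t) = 3K_1e^(4t) - 2K_2e^(-4t)

Coefficient matrix A = [[-20, 8], [-48, 20]].
Characteristic polynomial det(A - λI) = λ^2 - 16 = 0.
Eigenvalues λ = 4, -4.
For λ=4: (A-λI) row 1 is [-24, 8], so an eigenvector is (1, 3).
For λ=-4: (A-λI) row 1 is [-16, 8], so an eigenvector is (-1, -2).
General solution: K_1e^(4t)(1,3) + K_2e^(-4t)(-1,-2).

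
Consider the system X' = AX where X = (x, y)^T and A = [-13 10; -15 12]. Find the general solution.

Coefficient matrix A = [[-13, 10], [-15, 12]].
Characteristic polynomial det(A - λI) = λ^2 + λ - 6 = 0.
Eigenvalues λ = -3, 2.
For λ=-3: (A-λI) row 1 is [-10, 10], so an eigenvector is (1, 1).
For λ=2: (A-λI) row 1 is [-15, 10], so an eigenvector is (2, 3).
General solution: c_1e^(-3t)(1,1) + c_2e^(2t)(2,3).

x(t) = c_1e^(-3t) + 2c_2e^(2t), y(t) = c_1e^(-3t) + 3c_2e^(2t)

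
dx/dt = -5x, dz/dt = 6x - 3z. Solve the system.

x(t) = -c_1e^(-5t), z(t) = 3c_1e^(-5t) - c_2e^(-3t)

Coefficient matrix A = [[-5, 0], [6, -3]].
Characteristic polynomial det(A - λI) = λ^2 + 8λ + 15 = 0.
Eigenvalues λ = -5, -3.
For λ=-5: (A-λI) row 2 is [6, 2], so an eigenvector is (-1, 3).
For λ=-3: (A-λI) row 1 is [-2, 0], so an eigenvector is (0, -1).
General solution: c_1e^(-5t)(-1,3) + c_2e^(-3t)(0,-1).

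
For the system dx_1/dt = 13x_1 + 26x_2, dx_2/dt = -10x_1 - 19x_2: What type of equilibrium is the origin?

A = [[13,26],[-10,-19]]; det(A-λI) = λ^2 + 6λ + 13.
λ = -3 ± 2i: negative real part.

stable spiral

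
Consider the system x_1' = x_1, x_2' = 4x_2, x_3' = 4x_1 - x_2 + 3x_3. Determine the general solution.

Coefficient matrix A = [[1, 0, 0], [0, 4, 0], [4, -1, 3]].
det(A - λI) = 0 gives eigenvalues λ = 3, 4, 1.
For λ=3: eigenvector (0,0,1).
For λ=4: eigenvector (0,1,-1).
For λ=1: eigenvector (1,0,-2).
General solution: K_1e^(3t)(0,0,1) + K_2e^(4t)(0,1,-1) + K_3e^(t)(1,0,-2).

x_1(t) = K_3e^(t), x_2(t) = K_2e^(4t), x_3(t) = K_1e^(3t) - K_2e^(4t) - 2K_3e^(t)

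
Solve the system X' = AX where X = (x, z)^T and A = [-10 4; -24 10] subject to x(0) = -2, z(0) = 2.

Coefficient matrix A = [[-10, 4], [-24, 10]].
Characteristic polynomial det(A - λI) = λ^2 - 4 = 0.
Eigenvalues λ = 2, -2.
For λ=2: (A-λI) row 1 is [-12, 4], so an eigenvector is (1, 3).
For λ=-2: (A-λI) row 1 is [-8, 4], so an eigenvector is (-1, -2).
General solution: C_1e^(2t)(1,3) + C_2e^(-2t)(-1,-2).
Applying x(0)=-2, z(0)=2 gives C_1=6, C_2=8.

x(t) = 6e^(2t) - 8e^(-2t), z(t) = 18e^(2t) - 16e^(-2t)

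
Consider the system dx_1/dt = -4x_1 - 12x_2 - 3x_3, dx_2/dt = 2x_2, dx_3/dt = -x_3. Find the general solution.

x_1(t) = K_1e^(-4t) - 2K_2e^(2t) - K_3e^(-t), x_2(t) = K_2e^(2t), x_3(t) = K_3e^(-t)

Coefficient matrix A = [[-4, -12, -3], [0, 2, 0], [0, 0, -1]].
det(A - λI) = 0 gives eigenvalues λ = -4, 2, -1.
For λ=-4: eigenvector (1,0,0).
For λ=2: eigenvector (-2,1,0).
For λ=-1: eigenvector (-1,0,1).
General solution: K_1e^(-4t)(1,0,0) + K_2e^(2t)(-2,1,0) + K_3e^(-t)(-1,0,1).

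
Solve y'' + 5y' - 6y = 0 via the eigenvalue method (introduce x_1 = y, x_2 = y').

Let x_1 = y, x_2 = y'. Then x_1' = x_2 and x_2' = 6x_1 - 5x_2.
A = [[0,1],[6,-5]]; det(A-λI) = λ^2 + 5λ - 6.
Eigenvalues λ = -6, 1 with eigenvectors (1,-6), (1,1).

y(t) = C_1e^(-6t) + C_2e^(t)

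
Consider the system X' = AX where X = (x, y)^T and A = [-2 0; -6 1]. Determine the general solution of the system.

Coefficient matrix A = [[-2, 0], [-6, 1]].
Characteristic polynomial det(A - λI) = λ^2 + λ - 2 = 0.
Eigenvalues λ = 1, -2.
For λ=1: (A-λI) row 1 is [-3, 0], so an eigenvector is (0, 1).
For λ=-2: (A-λI) row 2 is [-6, 3], so an eigenvector is (1, 2).
General solution: K_1e^(t)(0,1) + K_2e^(-2t)(1,2).

x(t) = K_2e^(-2t), y(t) = K_1e^(t) + 2K_2e^(-2t)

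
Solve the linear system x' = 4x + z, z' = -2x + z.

x(t) = -C_1e^(2t) - C_2e^(3t), z(t) = 2C_1e^(2t) + C_2e^(3t)

Coefficient matrix A = [[4, 1], [-2, 1]].
Characteristic polynomial det(A - λI) = λ^2 - 5λ + 6 = 0.
Eigenvalues λ = 2, 3.
For λ=2: (A-λI) row 1 is [2, 1], so an eigenvector is (-1, 2).
For λ=3: (A-λI) row 1 is [1, 1], so an eigenvector is (-1, 1).
General solution: C_1e^(2t)(-1,2) + C_2e^(3t)(-1,1).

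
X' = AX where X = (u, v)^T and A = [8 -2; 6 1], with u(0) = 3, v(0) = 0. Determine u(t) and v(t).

u(t) = 12e^(5t) - 9e^(4t), v(t) = 18e^(5t) - 18e^(4t)

Coefficient matrix A = [[8, -2], [6, 1]].
Characteristic polynomial det(A - λI) = λ^2 - 9λ + 20 = 0.
Eigenvalues λ = 5, 4.
For λ=5: (A-λI) row 1 is [3, -2], so an eigenvector is (2, 3).
For λ=4: (A-λI) row 1 is [4, -2], so an eigenvector is (1, 2).
General solution: K_1e^(5t)(2,3) + K_2e^(4t)(1,2).
Applying u(0)=3, v(0)=0 gives K_1=6, K_2=-9.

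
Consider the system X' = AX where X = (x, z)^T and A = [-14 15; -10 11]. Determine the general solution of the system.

x(t) = -3K_1e^(-4t) + K_2e^(t), z(t) = -2K_1e^(-4t) + K_2e^(t)

Coefficient matrix A = [[-14, 15], [-10, 11]].
Characteristic polynomial det(A - λI) = λ^2 + 3λ - 4 = 0.
Eigenvalues λ = -4, 1.
For λ=-4: (A-λI) row 1 is [-10, 15], so an eigenvector is (-3, -2).
For λ=1: (A-λI) row 1 is [-15, 15], so an eigenvector is (1, 1).
General solution: K_1e^(-4t)(-3,-2) + K_2e^(t)(1,1).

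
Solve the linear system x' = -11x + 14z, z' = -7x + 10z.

Coefficient matrix A = [[-11, 14], [-7, 10]].
Characteristic polynomial det(A - λI) = λ^2 + λ - 12 = 0.
Eigenvalues λ = 3, -4.
For λ=3: (A-λI) row 1 is [-14, 14], so an eigenvector is (-1, -1).
For λ=-4: (A-λI) row 1 is [-7, 14], so an eigenvector is (-2, -1).
General solution: K_1e^(3t)(-1,-1) + K_2e^(-4t)(-2,-1).

x(t) = -K_1e^(3t) - 2K_2e^(-4t), z(t) = -K_1e^(3t) - K_2e^(-4t)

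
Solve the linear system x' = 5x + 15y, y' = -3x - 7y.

Coefficient matrix A = [[5, 15], [-3, -7]].
Characteristic polynomial det(A - λI) = λ^2 + 2λ + 10 = 0.
Eigenvalues λ = -1 ± 3i (complex conjugate pair).
For λ=-1+3i: an eigenvector is (2,-1) - i(-1,0) = (2 + i, -1).
A real fundamental pair from Re and Im of e^((-1+3i)t)v: X_1 = e^(-t)(cos(3t)·(2,-1) + sin(3t)·(-1,0)), X_2 = e^(-t)(sin(3t)·(2,-1) - cos(3t)·(-1,0)).
General solution: c_1X_1 + c_2X_2.

x(t) = -c_1e^(-t)sin(3t) + 2c_1e^(-t)cos(3t) + 2c_2e^(-t)sin(3t) + c_2e^(-t)cos(3t), y(t) = -c_1e^(-t)cos(3t) - c_2e^(-t)sin(3t)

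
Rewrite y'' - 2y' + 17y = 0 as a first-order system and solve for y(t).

y(t) = c_1e^(t)cos(4t) + c_2e^(t)sin(4t)

Let x_1 = y, x_2 = y'. Then x_1' = x_2 and x_2' = -17x_1 + 2x_2.
A = [[0,1],[-17,2]]; det(A-λI) = λ^2 - 2λ + 17.
Eigenvalues λ = 1 ± 4i.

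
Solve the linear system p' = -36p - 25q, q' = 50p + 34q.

p(t) = c_1e^(-t)sin(5t) + 2c_1e^(-t)cos(5t) + 2c_2e^(-t)sin(5t) - c_2e^(-t)cos(5t), q(t) = -c_1e^(-t)sin(5t) - 3c_1e^(-t)cos(5t) - 3c_2e^(-t)sin(5t) + c_2e^(-t)cos(5t)

Coefficient matrix A = [[-36, -25], [50, 34]].
Characteristic polynomial det(A - λI) = λ^2 + 2λ + 26 = 0.
Eigenvalues λ = -1 ± 5i (complex conjugate pair).
For λ=-1+5i: an eigenvector is (2,-3) - i(1,-1) = (2 - i, -3 + i).
A real fundamental pair from Re and Im of e^((-1+5i)t)v: X_1 = e^(-t)(cos(5t)·(2,-3) + sin(5t)·(1,-1)), X_2 = e^(-t)(sin(5t)·(2,-3) - cos(5t)·(1,-1)).
General solution: c_1X_1 + c_2X_2.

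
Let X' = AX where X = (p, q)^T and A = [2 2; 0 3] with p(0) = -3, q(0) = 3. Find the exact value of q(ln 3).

81

A = [[2,2],[0,3]]; eigenvalues λ = 2, 3.
Eigenvectors: (1,0) for λ=2, (-2,-1) for λ=3.
From the initial condition, c_1 = -9, c_2 = -3.
q(ln 3) = (-9)(3^2)(0) + (-3)(3^3)(-1) = 81.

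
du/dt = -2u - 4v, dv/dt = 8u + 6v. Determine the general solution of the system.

u(t) = -C_1e^(2t)sin(4t) + C_2e^(2t)cos(4t), v(t) = C_1e^(2t)sin(4t) + C_1e^(2t)cos(4t) + C_2e^(2t)sin(4t) - C_2e^(2t)cos(4t)

Coefficient matrix A = [[-2, -4], [8, 6]].
Characteristic polynomial det(A - λI) = λ^2 - 4λ + 20 = 0.
Eigenvalues λ = 2 ± 4i (complex conjugate pair).
For λ=2+4i: an eigenvector is (0,1) - i(-1,1) = (0 + i, 1 - i).
A real fundamental pair from Re and Im of e^((2+4i)t)v: X_1 = e^(2t)(cos(4t)·(0,1) + sin(4t)·(-1,1)), X_2 = e^(2t)(sin(4t)·(0,1) - cos(4t)·(-1,1)).
General solution: C_1X_1 + C_2X_2.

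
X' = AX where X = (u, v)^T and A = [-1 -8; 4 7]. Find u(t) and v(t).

Coefficient matrix A = [[-1, -8], [4, 7]].
Characteristic polynomial det(A - λI) = λ^2 - 6λ + 25 = 0.
Eigenvalues λ = 3 ± 4i (complex conjugate pair).
For λ=3+4i: an eigenvector is (1,0) - i(-1,1) = (1 + i, 0 - i).
A real fundamental pair from Re and Im of e^((3+4i)t)v: X_1 = e^(3t)(cos(4t)·(1,0) + sin(4t)·(-1,1)), X_2 = e^(3t)(sin(4t)·(1,0) - cos(4t)·(-1,1)).
General solution: K_1X_1 + K_2X_2.

u(t) = -K_1e^(3t)sin(4t) + K_1e^(3t)cos(4t) + K_2e^(3t)sin(4t) + K_2e^(3t)cos(4t), v(t) = K_1e^(3t)sin(4t) - K_2e^(3t)cos(4t)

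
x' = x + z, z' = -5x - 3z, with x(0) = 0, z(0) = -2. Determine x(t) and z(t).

x(t) = -2e^(-t)sin(t), z(t) = 4e^(-t)sin(t) - 2e^(-t)cos(t)

Coefficient matrix A = [[1, 1], [-5, -3]].
Characteristic polynomial det(A - λI) = λ^2 + 2λ + 2 = 0.
Eigenvalues λ = -1 ± i (complex conjugate pair).
For λ=-1+i: an eigenvector is (0,-1) - i(-1,2) = (0 + i, -1 - 2i).
A real fundamental pair from Re and Im of e^((-1+i)t)v: X_1 = e^(-t)(cos(t)·(0,-1) + sin(t)·(-1,2)), X_2 = e^(-t)(sin(t)·(0,-1) - cos(t)·(-1,2)).
General solution: c_1X_1 + c_2X_2.
Applying x(0)=0, z(0)=-2 gives c_1=2, c_2=0.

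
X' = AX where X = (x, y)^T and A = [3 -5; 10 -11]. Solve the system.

Coefficient matrix A = [[3, -5], [10, -11]].
Characteristic polynomial det(A - λI) = λ^2 + 8λ + 17 = 0.
Eigenvalues λ = -4 ± i (complex conjugate pair).
For λ=-4+i: an eigenvector is (-1,-1) - i(-2,-3) = (-1 + 2i, -1 + 3i).
A real fundamental pair from Re and Im of e^((-4+i)t)v: X_1 = e^(-4t)(cos(t)·(-1,-1) + sin(t)·(-2,-3)), X_2 = e^(-4t)(sin(t)·(-1,-1) - cos(t)·(-2,-3)).
General solution: K_1X_1 + K_2X_2.

x(t) = -2K_1e^(-4t)sin(t) - K_1e^(-4t)cos(t) - K_2e^(-4t)sin(t) + 2K_2e^(-4t)cos(t), y(t) = -3K_1e^(-4t)sin(t) - K_1e^(-4t)cos(t) - K_2e^(-4t)sin(t) + 3K_2e^(-4t)cos(t)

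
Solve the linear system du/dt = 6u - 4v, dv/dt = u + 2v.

u(t) = 2c_1e^(4t) + 2c_2te^(4t) + c_2e^(4t), v(t) = c_1e^(4t) + c_2te^(4t)

Coefficient matrix A = [[6, -4], [1, 2]].
Characteristic polynomial det(A - λI) = λ^2 - 8λ + 16 = 0.
Single eigenvalue λ = 4 with algebraic multiplicity 2.
Eigenvector v = (2,1); generalized eigenvector w with (A-λI)w=v is (1,0).
General solution: e^(4t)[c_1·v + c_2·(t·v + w)].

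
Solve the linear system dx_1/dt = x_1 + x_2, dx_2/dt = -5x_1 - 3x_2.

x_1(t) = K_1e^(-t)cos(t) + K_2e^(-t)sin(t), x_2(t) = -K_1e^(-t)sin(t) - 2K_1e^(-t)cos(t) - 2K_2e^(-t)sin(t) + K_2e^(-t)cos(t)

Coefficient matrix A = [[1, 1], [-5, -3]].
Characteristic polynomial det(A - λI) = λ^2 + 2λ + 2 = 0.
Eigenvalues λ = -1 ± i (complex conjugate pair).
For λ=-1+i: an eigenvector is (1,-2) - i(0,-1) = (1, -2 + i).
A real fundamental pair from Re and Im of e^((-1+i)t)v: X_1 = e^(-t)(cos(t)·(1,-2) + sin(t)·(0,-1)), X_2 = e^(-t)(sin(t)·(1,-2) - cos(t)·(0,-1)).
General solution: K_1X_1 + K_2X_2.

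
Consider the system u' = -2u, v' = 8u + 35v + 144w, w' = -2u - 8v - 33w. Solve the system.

u(t) = K_1e^(-2t), v(t) = -8K_1e^(-2t) - 4K_2e^(-t) + 9K_3e^(3t), w(t) = 2K_1e^(-2t) + K_2e^(-t) - 2K_3e^(3t)

Coefficient matrix A = [[-2, 0, 0], [8, 35, 144], [-2, -8, -33]].
det(A - λI) = 0 gives eigenvalues λ = -2, -1, 3.
For λ=-2: eigenvector (1,-8,2).
For λ=-1: eigenvector (0,-4,1).
For λ=3: eigenvector (0,9,-2).
General solution: K_1e^(-2t)(1,-8,2) + K_2e^(-t)(0,-4,1) + K_3e^(3t)(0,9,-2).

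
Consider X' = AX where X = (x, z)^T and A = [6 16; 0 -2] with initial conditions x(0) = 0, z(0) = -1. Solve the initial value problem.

Coefficient matrix A = [[6, 16], [0, -2]].
Characteristic polynomial det(A - λI) = λ^2 - 4λ - 12 = 0.
Eigenvalues λ = -2, 6.
For λ=-2: (A-λI) row 1 is [8, 16], so an eigenvector is (-2, 1).
For λ=6: (A-λI) row 1 is [0, 16], so an eigenvector is (1, 0).
General solution: C_1e^(-2t)(-2,1) + C_2e^(6t)(1,0).
Applying x(0)=0, z(0)=-1 gives C_1=-1, C_2=-2.

x(t) = -2e^(6t) + 2e^(-2t), z(t) = -e^(-2t)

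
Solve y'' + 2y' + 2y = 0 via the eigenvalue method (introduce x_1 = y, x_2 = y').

y(t) = C_1e^(-t)cos(t) + C_2e^(-t)sin(t)

Let x_1 = y, x_2 = y'. Then x_1' = x_2 and x_2' = -2x_1 - 2x_2.
A = [[0,1],[-2,-2]]; det(A-λI) = λ^2 + 2λ + 2.
Eigenvalues λ = -1 ± i.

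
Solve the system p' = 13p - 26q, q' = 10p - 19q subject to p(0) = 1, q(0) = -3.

p(t) = 47e^(-3t)sin(2t) + e^(-3t)cos(2t), q(t) = 29e^(-3t)sin(2t) - 3e^(-3t)cos(2t)

Coefficient matrix A = [[13, -26], [10, -19]].
Characteristic polynomial det(A - λI) = λ^2 + 6λ + 13 = 0.
Eigenvalues λ = -3 ± 2i (complex conjugate pair).
For λ=-3+2i: an eigenvector is (2,1) - i(3,2) = (2 - 3i, 1 - 2i).
A real fundamental pair from Re and Im of e^((-3+2i)t)v: X_1 = e^(-3t)(cos(2t)·(2,1) + sin(2t)·(3,2)), X_2 = e^(-3t)(sin(2t)·(2,1) - cos(2t)·(3,2)).
General solution: C_1X_1 + C_2X_2.
Applying p(0)=1, q(0)=-3 gives C_1=11, C_2=7.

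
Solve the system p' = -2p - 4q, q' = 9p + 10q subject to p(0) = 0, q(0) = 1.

p(t) = -4te^(4t), q(t) = 6te^(4t) + e^(4t)

Coefficient matrix A = [[-2, -4], [9, 10]].
Characteristic polynomial det(A - λI) = λ^2 - 8λ + 16 = 0.
Single eigenvalue λ = 4 with algebraic multiplicity 2.
Eigenvector v = (2,-3); generalized eigenvector w with (A-λI)w=v is (1,-2).
General solution: e^(4t)[K_1·v + K_2·(t·v + w)].
Applying p(0)=0, q(0)=1 gives K_1=1, K_2=-2.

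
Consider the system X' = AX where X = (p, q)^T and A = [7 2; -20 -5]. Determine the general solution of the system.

p(t) = K_1e^(t)sin(2t) - K_2e^(t)cos(2t), q(t) = -3K_1e^(t)sin(2t) + K_1e^(t)cos(2t) + K_2e^(t)sin(2t) + 3K_2e^(t)cos(2t)

Coefficient matrix A = [[7, 2], [-20, -5]].
Characteristic polynomial det(A - λI) = λ^2 - 2λ + 5 = 0.
Eigenvalues λ = 1 ± 2i (complex conjugate pair).
For λ=1+2i: an eigenvector is (0,1) - i(1,-3) = (0 - i, 1 + 3i).
A real fundamental pair from Re and Im of e^((1+2i)t)v: X_1 = e^(t)(cos(2t)·(0,1) + sin(2t)·(1,-3)), X_2 = e^(t)(sin(2t)·(0,1) - cos(2t)·(1,-3)).
General solution: K_1X_1 + K_2X_2.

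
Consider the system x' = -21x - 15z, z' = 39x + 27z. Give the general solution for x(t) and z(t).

x(t) = -2c_1e^(3t)sin(3t) - c_1e^(3t)cos(3t) - c_2e^(3t)sin(3t) + 2c_2e^(3t)cos(3t), z(t) = 3c_1e^(3t)sin(3t) + 2c_1e^(3t)cos(3t) + 2c_2e^(3t)sin(3t) - 3c_2e^(3t)cos(3t)

Coefficient matrix A = [[-21, -15], [39, 27]].
Characteristic polynomial det(A - λI) = λ^2 - 6λ + 18 = 0.
Eigenvalues λ = 3 ± 3i (complex conjugate pair).
For λ=3+3i: an eigenvector is (-1,2) - i(-2,3) = (-1 + 2i, 2 - 3i).
A real fundamental pair from Re and Im of e^((3+3i)t)v: X_1 = e^(3t)(cos(3t)·(-1,2) + sin(3t)·(-2,3)), X_2 = e^(3t)(sin(3t)·(-1,2) - cos(3t)·(-2,3)).
General solution: c_1X_1 + c_2X_2.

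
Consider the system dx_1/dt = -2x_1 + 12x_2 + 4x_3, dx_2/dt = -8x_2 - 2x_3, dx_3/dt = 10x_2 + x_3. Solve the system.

Coefficient matrix A = [[-2, 12, 4], [0, -8, -2], [0, 10, 1]].
det(A - λI) = 0 gives eigenvalues λ = -2, -4, -3.
For λ=-2: eigenvector (1,0,0).
For λ=-4: eigenvector (-2,1,-2).
For λ=-3: eigenvector (4,-2,5).
General solution: c_1e^(-2t)(1,0,0) + c_2e^(-4t)(-2,1,-2) + c_3e^(-3t)(4,-2,5).

x_1(t) = c_1e^(-2t) - 2c_2e^(-4t) + 4c_3e^(-3t), x_2(t) = c_2e^(-4t) - 2c_3e^(-3t), x_3(t) = -2c_2e^(-4t) + 5c_3e^(-3t)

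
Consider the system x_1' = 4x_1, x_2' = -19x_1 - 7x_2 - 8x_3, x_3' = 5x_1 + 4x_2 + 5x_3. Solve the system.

Coefficient matrix A = [[4, 0, 0], [-19, -7, -8], [5, 4, 5]].
det(A - λI) = 0 gives eigenvalues λ = 4, -3, 1.
For λ=4: eigenvector (1,-1,-1).
For λ=-3: eigenvector (0,-2,1).
For λ=1: eigenvector (0,-1,1).
General solution: c_1e^(4t)(1,-1,-1) + c_2e^(-3t)(0,-2,1) + c_3e^(t)(0,-1,1).

x_1(t) = c_1e^(4t), x_2(t) = -c_1e^(4t) - 2c_2e^(-3t) - c_3e^(t), x_3(t) = -c_1e^(4t) + c_2e^(-3t) + c_3e^(t)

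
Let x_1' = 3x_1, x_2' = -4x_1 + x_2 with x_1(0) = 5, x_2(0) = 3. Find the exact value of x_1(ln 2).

40

A = [[3,0],[-4,1]]; eigenvalues λ = 1, 3.
Eigenvectors: (0,1) for λ=1, (1,-2) for λ=3.
From the initial condition, c_1 = 13, c_2 = 5.
x_1(ln 2) = (13)(2^1)(0) + (5)(2^3)(1) = 40.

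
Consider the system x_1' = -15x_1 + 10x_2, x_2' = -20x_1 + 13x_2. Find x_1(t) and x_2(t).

x_1(t) = -2c_1e^(-t)sin(2t) + c_1e^(-t)cos(2t) + c_2e^(-t)sin(2t) + 2c_2e^(-t)cos(2t), x_2(t) = -3c_1e^(-t)sin(2t) + c_1e^(-t)cos(2t) + c_2e^(-t)sin(2t) + 3c_2e^(-t)cos(2t)

Coefficient matrix A = [[-15, 10], [-20, 13]].
Characteristic polynomial det(A - λI) = λ^2 + 2λ + 5 = 0.
Eigenvalues λ = -1 ± 2i (complex conjugate pair).
For λ=-1+2i: an eigenvector is (1,1) - i(-2,-3) = (1 + 2i, 1 + 3i).
A real fundamental pair from Re and Im of e^((-1+2i)t)v: X_1 = e^(-t)(cos(2t)·(1,1) + sin(2t)·(-2,-3)), X_2 = e^(-t)(sin(2t)·(1,1) - cos(2t)·(-2,-3)).
General solution: c_1X_1 + c_2X_2.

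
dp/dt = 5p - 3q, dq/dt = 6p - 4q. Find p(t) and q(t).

Coefficient matrix A = [[5, -3], [6, -4]].
Characteristic polynomial det(A - λI) = λ^2 - λ - 2 = 0.
Eigenvalues λ = -1, 2.
For λ=-1: (A-λI) row 1 is [6, -3], so an eigenvector is (1, 2).
For λ=2: (A-λI) row 1 is [3, -3], so an eigenvector is (1, 1).
General solution: c_1e^(-t)(1,2) + c_2e^(2t)(1,1).

p(t) = c_1e^(-t) + c_2e^(2t), q(t) = 2c_1e^(-t) + c_2e^(2t)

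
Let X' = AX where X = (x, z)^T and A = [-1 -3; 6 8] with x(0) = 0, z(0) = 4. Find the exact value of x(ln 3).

A = [[-1,-3],[6,8]]; eigenvalues λ = 5, 2.
Eigenvectors: (1,-2) for λ=5, (1,-1) for λ=2.
From the initial condition, c_1 = -4, c_2 = 4.
x(ln 3) = (-4)(3^5)(1) + (4)(3^2)(1) = -936.

-936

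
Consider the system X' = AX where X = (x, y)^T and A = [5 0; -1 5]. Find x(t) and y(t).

Coefficient matrix A = [[5, 0], [-1, 5]].
Characteristic polynomial det(A - λI) = λ^2 - 10λ + 25 = 0.
Single eigenvalue λ = 5 with algebraic multiplicity 2.
Eigenvector v = (0,1); generalized eigenvector w with (A-λI)w=v is (-1,2).
General solution: e^(5t)[C_1·v + C_2·(t·v + w)].

x(t) = -C_2e^(5t), y(t) = C_1e^(5t) + C_2te^(5t) + 2C_2e^(5t)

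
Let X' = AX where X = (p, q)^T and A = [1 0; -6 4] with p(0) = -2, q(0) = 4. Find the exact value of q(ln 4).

A = [[1,0],[-6,4]]; eigenvalues λ = 4, 1.
Eigenvectors: (0,1) for λ=4, (-1,-2) for λ=1.
From the initial condition, c_1 = 8, c_2 = 2.
q(ln 4) = (8)(4^4)(1) + (2)(4^1)(-2) = 2032.

2032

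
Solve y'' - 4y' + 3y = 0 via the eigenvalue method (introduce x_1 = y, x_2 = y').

y(t) = K_1e^(t) + K_2e^(3t)

Let x_1 = y, x_2 = y'. Then x_1' = x_2 and x_2' = -3x_1 + 4x_2.
A = [[0,1],[-3,4]]; det(A-λI) = λ^2 - 4λ + 3.
Eigenvalues λ = 1, 3 with eigenvectors (1,1), (1,3).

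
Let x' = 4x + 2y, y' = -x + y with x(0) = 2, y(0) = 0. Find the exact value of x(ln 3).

90

A = [[4,2],[-1,1]]; eigenvalues λ = 3, 2.
Eigenvectors: (-2,1) for λ=3, (-1,1) for λ=2.
From the initial condition, c_1 = -2, c_2 = 2.
x(ln 3) = (-2)(3^3)(-2) + (2)(3^2)(-1) = 90.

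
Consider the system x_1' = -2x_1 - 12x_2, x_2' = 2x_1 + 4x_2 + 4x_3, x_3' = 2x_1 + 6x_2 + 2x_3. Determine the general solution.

x_1(t) = 3C_1e^(2t) - 2C_2e^(4t) - 2C_3e^(-2t), x_2(t) = -C_1e^(2t) + C_2e^(4t), x_3(t) = -C_1e^(2t) + C_2e^(4t) + C_3e^(-2t)

Coefficient matrix A = [[-2, -12, 0], [2, 4, 4], [2, 6, 2]].
det(A - λI) = 0 gives eigenvalues λ = 2, 4, -2.
For λ=2: eigenvector (3,-1,-1).
For λ=4: eigenvector (-2,1,1).
For λ=-2: eigenvector (-2,0,1).
General solution: C_1e^(2t)(3,-1,-1) + C_2e^(4t)(-2,1,1) + C_3e^(-2t)(-2,0,1).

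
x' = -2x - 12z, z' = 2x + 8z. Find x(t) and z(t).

x(t) = -3c_1e^(2t) - 2c_2e^(4t), z(t) = c_1e^(2t) + c_2e^(4t)

Coefficient matrix A = [[-2, -12], [2, 8]].
Characteristic polynomial det(A - λI) = λ^2 - 6λ + 8 = 0.
Eigenvalues λ = 2, 4.
For λ=2: (A-λI) row 1 is [-4, -12], so an eigenvector is (-3, 1).
For λ=4: (A-λI) row 1 is [-6, -12], so an eigenvector is (-2, 1).
General solution: c_1e^(2t)(-3,1) + c_2e^(4t)(-2,1).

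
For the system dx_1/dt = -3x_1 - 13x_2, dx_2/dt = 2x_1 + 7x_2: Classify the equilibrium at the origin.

unstable spiral

A = [[-3,-13],[2,7]]; det(A-λI) = λ^2 - 4λ + 5.
λ = 2 ± i: positive real part.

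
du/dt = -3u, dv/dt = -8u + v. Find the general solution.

u(t) = -K_2e^(-3t), v(t) = -K_1e^(t) - 2K_2e^(-3t)

Coefficient matrix A = [[-3, 0], [-8, 1]].
Characteristic polynomial det(A - λI) = λ^2 + 2λ - 3 = 0.
Eigenvalues λ = 1, -3.
For λ=1: (A-λI) row 1 is [-4, 0], so an eigenvector is (0, -1).
For λ=-3: (A-λI) row 2 is [-8, 4], so an eigenvector is (-1, -2).
General solution: K_1e^(t)(0,-1) + K_2e^(-3t)(-1,-2).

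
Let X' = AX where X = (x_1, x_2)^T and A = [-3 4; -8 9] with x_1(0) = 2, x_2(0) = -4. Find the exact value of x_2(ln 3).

A = [[-3,4],[-8,9]]; eigenvalues λ = 5, 1.
Eigenvectors: (-1,-2) for λ=5, (1,1) for λ=1.
From the initial condition, c_1 = 6, c_2 = 8.
x_2(ln 3) = (6)(3^5)(-2) + (8)(3^1)(1) = -2892.

-2892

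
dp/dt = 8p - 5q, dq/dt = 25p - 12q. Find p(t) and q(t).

p(t) = -c_1e^(-2t)cos(5t) - c_2e^(-2t)sin(5t), q(t) = -c_1e^(-2t)sin(5t) - 2c_1e^(-2t)cos(5t) - 2c_2e^(-2t)sin(5t) + c_2e^(-2t)cos(5t)

Coefficient matrix A = [[8, -5], [25, -12]].
Characteristic polynomial det(A - λI) = λ^2 + 4λ + 29 = 0.
Eigenvalues λ = -2 ± 5i (complex conjugate pair).
For λ=-2+5i: an eigenvector is (-1,-2) - i(0,-1) = (-1, -2 + i).
A real fundamental pair from Re and Im of e^((-2+5i)t)v: X_1 = e^(-2t)(cos(5t)·(-1,-2) + sin(5t)·(0,-1)), X_2 = e^(-2t)(sin(5t)·(-1,-2) - cos(5t)·(0,-1)).
General solution: c_1X_1 + c_2X_2.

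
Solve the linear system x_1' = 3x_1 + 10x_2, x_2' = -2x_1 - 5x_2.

Coefficient matrix A = [[3, 10], [-2, -5]].
Characteristic polynomial det(A - λI) = λ^2 + 2λ + 5 = 0.
Eigenvalues λ = -1 ± 2i (complex conjugate pair).
For λ=-1+2i: an eigenvector is (1,0) - i(2,-1) = (1 - 2i, 0 + i).
A real fundamental pair from Re and Im of e^((-1+2i)t)v: X_1 = e^(-t)(cos(2t)·(1,0) + sin(2t)·(2,-1)), X_2 = e^(-t)(sin(2t)·(1,0) - cos(2t)·(2,-1)).
General solution: c_1X_1 + c_2X_2.

x_1(t) = 2c_1e^(-t)sin(2t) + c_1e^(-t)cos(2t) + c_2e^(-t)sin(2t) - 2c_2e^(-t)cos(2t), x_2(t) = -c_1e^(-t)sin(2t) + c_2e^(-t)cos(2t)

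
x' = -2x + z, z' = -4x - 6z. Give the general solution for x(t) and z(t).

x(t) = K_1e^(-4t) + K_2te^(-4t) - K_2e^(-4t), z(t) = -2K_1e^(-4t) - 2K_2te^(-4t) + 3K_2e^(-4t)

Coefficient matrix A = [[-2, 1], [-4, -6]].
Characteristic polynomial det(A - λI) = λ^2 + 8λ + 16 = 0.
Single eigenvalue λ = -4 with algebraic multiplicity 2.
Eigenvector v = (1,-2); generalized eigenvector w with (A-λI)w=v is (-1,3).
General solution: e^(-4t)[K_1·v + K_2·(t·v + w)].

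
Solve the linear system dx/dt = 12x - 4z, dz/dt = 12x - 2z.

x(t) = 2C_1e^(6t) + C_2e^(4t), z(t) = 3C_1e^(6t) + 2C_2e^(4t)

Coefficient matrix A = [[12, -4], [12, -2]].
Characteristic polynomial det(A - λI) = λ^2 - 10λ + 24 = 0.
Eigenvalues λ = 6, 4.
For λ=6: (A-λI) row 1 is [6, -4], so an eigenvector is (2, 3).
For λ=4: (A-λI) row 1 is [8, -4], so an eigenvector is (1, 2).
General solution: C_1e^(6t)(2,3) + C_2e^(4t)(1,2).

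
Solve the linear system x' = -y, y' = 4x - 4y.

Coefficient matrix A = [[0, -1], [4, -4]].
Characteristic polynomial det(A - λI) = λ^2 + 4λ + 4 = 0.
Single eigenvalue λ = -2 with algebraic multiplicity 2.
Eigenvector v = (-1,-2); generalized eigenvector w with (A-λI)w=v is (0,1).
General solution: e^(-2t)[c_1·v + c_2·(t·v + w)].

x(t) = -c_1e^(-2t) - c_2te^(-2t), y(t) = -2c_1e^(-2t) - 2c_2te^(-2t) + c_2e^(-2t)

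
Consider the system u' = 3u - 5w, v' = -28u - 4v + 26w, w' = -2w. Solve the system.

u(t) = C_1e^(-2t) + C_3e^(3t), v(t) = -C_1e^(-2t) + C_2e^(-4t) - 4C_3e^(3t), w(t) = C_1e^(-2t)

Coefficient matrix A = [[3, 0, -5], [-28, -4, 26], [0, 0, -2]].
det(A - λI) = 0 gives eigenvalues λ = -2, -4, 3.
For λ=-2: eigenvector (1,-1,1).
For λ=-4: eigenvector (0,1,0).
For λ=3: eigenvector (1,-4,0).
General solution: C_1e^(-2t)(1,-1,1) + C_2e^(-4t)(0,1,0) + C_3e^(3t)(1,-4,0).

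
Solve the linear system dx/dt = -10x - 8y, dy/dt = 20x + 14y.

x(t) = C_1e^(2t)sin(4t) + C_1e^(2t)cos(4t) + C_2e^(2t)sin(4t) - C_2e^(2t)cos(4t), y(t) = -C_1e^(2t)sin(4t) - 2C_1e^(2t)cos(4t) - 2C_2e^(2t)sin(4t) + C_2e^(2t)cos(4t)

Coefficient matrix A = [[-10, -8], [20, 14]].
Characteristic polynomial det(A - λI) = λ^2 - 4λ + 20 = 0.
Eigenvalues λ = 2 ± 4i (complex conjugate pair).
For λ=2+4i: an eigenvector is (1,-2) - i(1,-1) = (1 - i, -2 + i).
A real fundamental pair from Re and Im of e^((2+4i)t)v: X_1 = e^(2t)(cos(4t)·(1,-2) + sin(4t)·(1,-1)), X_2 = e^(2t)(sin(4t)·(1,-2) - cos(4t)·(1,-1)).
General solution: C_1X_1 + C_2X_2.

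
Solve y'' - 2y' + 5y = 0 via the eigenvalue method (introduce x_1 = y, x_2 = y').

Let x_1 = y, x_2 = y'. Then x_1' = x_2 and x_2' = -5x_1 + 2x_2.
A = [[0,1],[-5,2]]; det(A-λI) = λ^2 - 2λ + 5.
Eigenvalues λ = 1 ± 2i.

y(t) = c_1e^(t)cos(2t) + c_2e^(t)sin(2t)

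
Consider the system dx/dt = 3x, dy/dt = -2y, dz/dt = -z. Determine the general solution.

Coefficient matrix A = [[3, 0, 0], [0, -2, 0], [0, 0, -1]].
det(A - λI) = 0 gives eigenvalues λ = -1, -2, 3.
For λ=-1: eigenvector (0,0,-1).
For λ=-2: eigenvector (0,1,0).
For λ=3: eigenvector (1,0,0).
General solution: K_1e^(-t)(0,0,-1) + K_2e^(-2t)(0,1,0) + K_3e^(3t)(1,0,0).

x(t) = K_3e^(3t), y(t) = K_2e^(-2t), z(t) = -K_1e^(-t)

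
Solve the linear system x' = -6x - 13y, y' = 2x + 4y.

x(t) = -3C_1e^(-t)sin(t) - 2C_1e^(-t)cos(t) - 2C_2e^(-t)sin(t) + 3C_2e^(-t)cos(t), y(t) = C_1e^(-t)sin(t) + C_1e^(-t)cos(t) + C_2e^(-t)sin(t) - C_2e^(-t)cos(t)

Coefficient matrix A = [[-6, -13], [2, 4]].
Characteristic polynomial det(A - λI) = λ^2 + 2λ + 2 = 0.
Eigenvalues λ = -1 ± i (complex conjugate pair).
For λ=-1+i: an eigenvector is (-2,1) - i(-3,1) = (-2 + 3i, 1 - i).
A real fundamental pair from Re and Im of e^((-1+i)t)v: X_1 = e^(-t)(cos(t)·(-2,1) + sin(t)·(-3,1)), X_2 = e^(-t)(sin(t)·(-2,1) - cos(t)·(-3,1)).
General solution: C_1X_1 + C_2X_2.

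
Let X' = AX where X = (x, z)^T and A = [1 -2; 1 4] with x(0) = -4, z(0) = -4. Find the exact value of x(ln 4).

512

A = [[1,-2],[1,4]]; eigenvalues λ = 3, 2.
Eigenvectors: (-1,1) for λ=3, (-2,1) for λ=2.
From the initial condition, c_1 = -12, c_2 = 8.
x(ln 4) = (-12)(4^3)(-1) + (8)(4^2)(-2) = 512.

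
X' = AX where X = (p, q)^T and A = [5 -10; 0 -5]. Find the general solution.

p(t) = -K_1e^(5t) + K_2e^(-5t), q(t) = K_2e^(-5t)

Coefficient matrix A = [[5, -10], [0, -5]].
Characteristic polynomial det(A - λI) = λ^2 - 25 = 0.
Eigenvalues λ = 5, -5.
For λ=5: (A-λI) row 1 is [0, -10], so an eigenvector is (-1, 0).
For λ=-5: (A-λI) row 1 is [10, -10], so an eigenvector is (1, 1).
General solution: K_1e^(5t)(-1,0) + K_2e^(-5t)(1,1).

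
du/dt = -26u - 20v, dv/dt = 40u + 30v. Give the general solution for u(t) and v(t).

u(t) = 2C_1e^(2t)sin(4t) - C_1e^(2t)cos(4t) - C_2e^(2t)sin(4t) - 2C_2e^(2t)cos(4t), v(t) = -3C_1e^(2t)sin(4t) + C_1e^(2t)cos(4t) + C_2e^(2t)sin(4t) + 3C_2e^(2t)cos(4t)

Coefficient matrix A = [[-26, -20], [40, 30]].
Characteristic polynomial det(A - λI) = λ^2 - 4λ + 20 = 0.
Eigenvalues λ = 2 ± 4i (complex conjugate pair).
For λ=2+4i: an eigenvector is (-1,1) - i(2,-3) = (-1 - 2i, 1 + 3i).
A real fundamental pair from Re and Im of e^((2+4i)t)v: X_1 = e^(2t)(cos(4t)·(-1,1) + sin(4t)·(2,-3)), X_2 = e^(2t)(sin(4t)·(-1,1) - cos(4t)·(2,-3)).
General solution: C_1X_1 + C_2X_2.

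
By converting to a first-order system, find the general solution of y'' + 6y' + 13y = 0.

Let x_1 = y, x_2 = y'. Then x_1' = x_2 and x_2' = -13x_1 - 6x_2.
A = [[0,1],[-13,-6]]; det(A-λI) = λ^2 + 6λ + 13.
Eigenvalues λ = -3 ± 2i.

y(t) = K_1e^(-3t)cos(2t) + K_2e^(-3t)sin(2t)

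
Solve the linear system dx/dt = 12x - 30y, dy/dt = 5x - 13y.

x(t) = 2c_1e^(-3t) - 3c_2e^(2t), y(t) = c_1e^(-3t) - c_2e^(2t)

Coefficient matrix A = [[12, -30], [5, -13]].
Characteristic polynomial det(A - λI) = λ^2 + λ - 6 = 0.
Eigenvalues λ = -3, 2.
For λ=-3: (A-λI) row 1 is [15, -30], so an eigenvector is (2, 1).
For λ=2: (A-λI) row 1 is [10, -30], so an eigenvector is (-3, -1).
General solution: c_1e^(-3t)(2,1) + c_2e^(2t)(-3,-1).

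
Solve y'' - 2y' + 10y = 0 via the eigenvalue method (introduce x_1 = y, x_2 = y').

Let x_1 = y, x_2 = y'. Then x_1' = x_2 and x_2' = -10x_1 + 2x_2.
A = [[0,1],[-10,2]]; det(A-λI) = λ^2 - 2λ + 10.
Eigenvalues λ = 1 ± 3i.

y(t) = c_1e^(t)cos(3t) + c_2e^(t)sin(3t)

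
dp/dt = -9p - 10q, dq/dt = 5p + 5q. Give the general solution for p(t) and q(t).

Coefficient matrix A = [[-9, -10], [5, 5]].
Characteristic polynomial det(A - λI) = λ^2 + 4λ + 5 = 0.
Eigenvalues λ = -2 ± i (complex conjugate pair).
For λ=-2+i: an eigenvector is (1,-1) - i(3,-2) = (1 - 3i, -1 + 2i).
A real fundamental pair from Re and Im of e^((-2+i)t)v: X_1 = e^(-2t)(cos(t)·(1,-1) + sin(t)·(3,-2)), X_2 = e^(-2t)(sin(t)·(1,-1) - cos(t)·(3,-2)).
General solution: K_1X_1 + K_2X_2.

p(t) = 3K_1e^(-2t)sin(t) + K_1e^(-2t)cos(t) + K_2e^(-2t)sin(t) - 3K_2e^(-2t)cos(t), q(t) = -2K_1e^(-2t)sin(t) - K_1e^(-2t)cos(t) - K_2e^(-2t)sin(t) + 2K_2e^(-2t)cos(t)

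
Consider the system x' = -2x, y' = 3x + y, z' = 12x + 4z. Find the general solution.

x(t) = C_1e^(-2t), y(t) = -C_1e^(-2t) + C_2e^(t), z(t) = -2C_1e^(-2t) + C_3e^(4t)

Coefficient matrix A = [[-2, 0, 0], [3, 1, 0], [12, 0, 4]].
det(A - λI) = 0 gives eigenvalues λ = -2, 1, 4.
For λ=-2: eigenvector (1,-1,-2).
For λ=1: eigenvector (0,1,0).
For λ=4: eigenvector (0,0,1).
General solution: C_1e^(-2t)(1,-1,-2) + C_2e^(t)(0,1,0) + C_3e^(4t)(0,0,1).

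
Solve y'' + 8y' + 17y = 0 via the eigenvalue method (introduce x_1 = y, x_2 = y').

Let x_1 = y, x_2 = y'. Then x_1' = x_2 and x_2' = -17x_1 - 8x_2.
A = [[0,1],[-17,-8]]; det(A-λI) = λ^2 + 8λ + 17.
Eigenvalues λ = -4 ± i.

y(t) = C_1e^(-4t)cos(t) + C_2e^(-4t)sin(t)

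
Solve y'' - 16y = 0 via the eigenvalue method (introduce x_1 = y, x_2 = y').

y(t) = C_1e^(-4t) + C_2e^(4t)

Let x_1 = y, x_2 = y'. Then x_1' = x_2 and x_2' = 16x_1.
A = [[0,1],[16,0]]; det(A-λI) = λ^2 - 16.
Eigenvalues λ = -4, 4 with eigenvectors (1,-4), (1,4).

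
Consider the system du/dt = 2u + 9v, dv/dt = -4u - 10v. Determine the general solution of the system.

Coefficient matrix A = [[2, 9], [-4, -10]].
Characteristic polynomial det(A - λI) = λ^2 + 8λ + 16 = 0.
Single eigenvalue λ = -4 with algebraic multiplicity 2.
Eigenvector v = (3,-2); generalized eigenvector w with (A-λI)w=v is (-1,1).
General solution: e^(-4t)[C_1·v + C_2·(t·v + w)].

u(t) = 3C_1e^(-4t) + 3C_2te^(-4t) - C_2e^(-4t), v(t) = -2C_1e^(-4t) - 2C_2te^(-4t) + C_2e^(-4t)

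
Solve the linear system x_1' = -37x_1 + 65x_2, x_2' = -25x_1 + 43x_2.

Coefficient matrix A = [[-37, 65], [-25, 43]].
Characteristic polynomial det(A - λI) = λ^2 - 6λ + 34 = 0.
Eigenvalues λ = 3 ± 5i (complex conjugate pair).
For λ=3+5i: an eigenvector is (-3,-2) - i(-2,-1) = (-3 + 2i, -2 + i).
A real fundamental pair from Re and Im of e^((3+5i)t)v: X_1 = e^(3t)(cos(5t)·(-3,-2) + sin(5t)·(-2,-1)), X_2 = e^(3t)(sin(5t)·(-3,-2) - cos(5t)·(-2,-1)).
General solution: K_1X_1 + K_2X_2.

x_1(t) = -2K_1e^(3t)sin(5t) - 3K_1e^(3t)cos(5t) - 3K_2e^(3t)sin(5t) + 2K_2e^(3t)cos(5t), x_2(t) = -K_1e^(3t)sin(5t) - 2K_1e^(3t)cos(5t) - 2K_2e^(3t)sin(5t) + K_2e^(3t)cos(5t)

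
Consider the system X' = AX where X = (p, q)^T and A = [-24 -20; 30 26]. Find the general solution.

p(t) = -2K_1e^(6t) - K_2e^(-4t), q(t) = 3K_1e^(6t) + K_2e^(-4t)

Coefficient matrix A = [[-24, -20], [30, 26]].
Characteristic polynomial det(A - λI) = λ^2 - 2λ - 24 = 0.
Eigenvalues λ = 6, -4.
For λ=6: (A-λI) row 1 is [-30, -20], so an eigenvector is (-2, 3).
For λ=-4: (A-λI) row 1 is [-20, -20], so an eigenvector is (-1, 1).
General solution: K_1e^(6t)(-2,3) + K_2e^(-4t)(-1,1).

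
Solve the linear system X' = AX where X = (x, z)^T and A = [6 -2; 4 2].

x(t) = C_1e^(4t)sin(2t) - C_2e^(4t)cos(2t), z(t) = C_1e^(4t)sin(2t) - C_1e^(4t)cos(2t) - C_2e^(4t)sin(2t) - C_2e^(4t)cos(2t)

Coefficient matrix A = [[6, -2], [4, 2]].
Characteristic polynomial det(A - λI) = λ^2 - 8λ + 20 = 0.
Eigenvalues λ = 4 ± 2i (complex conjugate pair).
For λ=4+2i: an eigenvector is (0,-1) - i(1,1) = (0 - i, -1 - i).
A real fundamental pair from Re and Im of e^((4+2i)t)v: X_1 = e^(4t)(cos(2t)·(0,-1) + sin(2t)·(1,1)), X_2 = e^(4t)(sin(2t)·(0,-1) - cos(2t)·(1,1)).
General solution: C_1X_1 + C_2X_2.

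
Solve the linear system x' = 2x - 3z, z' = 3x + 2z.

Coefficient matrix A = [[2, -3], [3, 2]].
Characteristic polynomial det(A - λI) = λ^2 - 4λ + 13 = 0.
Eigenvalues λ = 2 ± 3i (complex conjugate pair).
For λ=2+3i: an eigenvector is (0,1) - i(-1,0) = (0 + i, 1).
A real fundamental pair from Re and Im of e^((2+3i)t)v: X_1 = e^(2t)(cos(3t)·(0,1) + sin(3t)·(-1,0)), X_2 = e^(2t)(sin(3t)·(0,1) - cos(3t)·(-1,0)).
General solution: K_1X_1 + K_2X_2.

x(t) = -K_1e^(2t)sin(3t) + K_2e^(2t)cos(3t), z(t) = K_1e^(2t)cos(3t) + K_2e^(2t)sin(3t)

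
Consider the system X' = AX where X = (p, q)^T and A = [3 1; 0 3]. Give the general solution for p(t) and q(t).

Coefficient matrix A = [[3, 1], [0, 3]].
Characteristic polynomial det(A - λI) = λ^2 - 6λ + 9 = 0.
Single eigenvalue λ = 3 with algebraic multiplicity 2.
Eigenvector v = (-1,0); generalized eigenvector w with (A-λI)w=v is (-3,-1).
General solution: e^(3t)[C_1·v + C_2·(t·v + w)].

p(t) = -C_1e^(3t) - C_2te^(3t) - 3C_2e^(3t), q(t) = -C_2e^(3t)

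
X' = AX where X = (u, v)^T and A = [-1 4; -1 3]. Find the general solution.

u(t) = 2c_1e^(t) + 2c_2te^(t) + 3c_2e^(t), v(t) = c_1e^(t) + c_2te^(t) + 2c_2e^(t)

Coefficient matrix A = [[-1, 4], [-1, 3]].
Characteristic polynomial det(A - λI) = λ^2 - 2λ + 1 = 0.
Single eigenvalue λ = 1 with algebraic multiplicity 2.
Eigenvector v = (2,1); generalized eigenvector w with (A-λI)w=v is (3,2).
General solution: e^(t)[c_1·v + c_2·(t·v + w)].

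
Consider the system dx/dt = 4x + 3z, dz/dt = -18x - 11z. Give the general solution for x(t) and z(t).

x(t) = -c_1e^(-2t) + c_2e^(-5t), z(t) = 2c_1e^(-2t) - 3c_2e^(-5t)

Coefficient matrix A = [[4, 3], [-18, -11]].
Characteristic polynomial det(A - λI) = λ^2 + 7λ + 10 = 0.
Eigenvalues λ = -2, -5.
For λ=-2: (A-λI) row 1 is [6, 3], so an eigenvector is (-1, 2).
For λ=-5: (A-λI) row 1 is [9, 3], so an eigenvector is (1, -3).
General solution: c_1e^(-2t)(-1,2) + c_2e^(-5t)(1,-3).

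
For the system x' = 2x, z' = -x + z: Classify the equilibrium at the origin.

A = [[2,0],[-1,1]]; det(A-λI) = λ^2 - 3λ + 2.
λ = 2, 1: both positive.

unstable node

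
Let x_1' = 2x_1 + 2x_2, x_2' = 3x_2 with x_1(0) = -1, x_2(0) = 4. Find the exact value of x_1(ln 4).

A = [[2,2],[0,3]]; eigenvalues λ = 2, 3.
Eigenvectors: (-1,0) for λ=2, (-2,-1) for λ=3.
From the initial condition, c_1 = 9, c_2 = -4.
x_1(ln 4) = (9)(4^2)(-1) + (-4)(4^3)(-2) = 368.

368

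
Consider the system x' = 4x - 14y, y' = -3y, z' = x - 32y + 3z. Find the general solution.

Coefficient matrix A = [[4, -14, 0], [0, -3, 0], [1, -32, 3]].
det(A - λI) = 0 gives eigenvalues λ = 4, -3, 3.
For λ=4: eigenvector (-1,0,-1).
For λ=-3: eigenvector (2,1,5).
For λ=3: eigenvector (0,0,1).
General solution: K_1e^(4t)(-1,0,-1) + K_2e^(-3t)(2,1,5) + K_3e^(3t)(0,0,1).

x(t) = -K_1e^(4t) + 2K_2e^(-3t), y(t) = K_2e^(-3t), z(t) = -K_1e^(4t) + 5K_2e^(-3t) + K_3e^(3t)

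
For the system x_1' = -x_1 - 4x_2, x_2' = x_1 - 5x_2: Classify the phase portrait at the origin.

A = [[-1,-4],[1,-5]]; det(A-λI) = λ^2 + 6λ + 9.
repeated λ = -3 with a single eigenvector.

stable improper node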